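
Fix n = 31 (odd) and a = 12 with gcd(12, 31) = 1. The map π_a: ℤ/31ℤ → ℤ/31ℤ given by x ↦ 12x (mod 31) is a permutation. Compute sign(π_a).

Trace 13: π^k(13) = [13, 1, 12, 20, 23, 28, 26] for k=0..6.
Cycle type of π: 30 + 1; total 2 cycles.
31 − 2 = 29 transpositions; sign(π) = (−1)^29 = -1.

-1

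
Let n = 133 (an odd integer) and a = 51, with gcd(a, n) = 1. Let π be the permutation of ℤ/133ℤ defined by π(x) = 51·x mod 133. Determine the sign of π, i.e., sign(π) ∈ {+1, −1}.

Orbit of 116 under x↦51x: [116, 64, 72, 81, 8, 9, 60]… (length divides ord_133(51)).
The orbit structure of x ↦ 51x mod 133: 10 orbits of sizes [18, 18, 18, 18, 18, 18, 18, 3, 3, 1].
n − c = 133 − 10 = 123; sign = (−1)^123 = -1.
Check: (51/133) = -1 by Zolotarev.

-1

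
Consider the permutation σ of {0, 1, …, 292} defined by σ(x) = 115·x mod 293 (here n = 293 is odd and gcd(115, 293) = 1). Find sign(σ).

+1

Orbit of 210 under x↦115x: [210, 124, 196, 272, 222, 39, 90]… (length divides ord_293(115)).
π_115 has 5 disjoint cycles with lengths [73, 73, 73, 73, 1] on {0,…,292}.
n − c = 293 − 5 = 288; sign = (−1)^288 = +1.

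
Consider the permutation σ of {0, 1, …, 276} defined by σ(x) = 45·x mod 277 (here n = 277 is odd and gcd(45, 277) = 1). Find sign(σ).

-1

Start at x=135: 135 → 258 → 253 → 28 → 152 → 192 → 53 → … (one orbit).
2 cycles of lengths [276, 1].
sign(π) = (−1)^{n − #cycles} = (−1)^{277−2} = (−1)^275 = -1.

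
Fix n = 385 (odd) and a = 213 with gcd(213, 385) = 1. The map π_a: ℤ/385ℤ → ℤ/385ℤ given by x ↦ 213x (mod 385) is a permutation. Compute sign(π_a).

Trace 108: π^k(108) = [108, 289, 342, 81, 313, 64, 157] for k=0..6.
Cycle lengths of π_213 on ℤ/385ℤ: [60, 60, 60, 60, 30, 30, 20, 20, 12, 12, 6, 5, 5, 4, 1]; 15 cycles in total.
n − c = 385 − 15 = 370; sign = (−1)^370 = +1.
(213|385)_J = +1 (Zolotarev's lemma cross-check).

+1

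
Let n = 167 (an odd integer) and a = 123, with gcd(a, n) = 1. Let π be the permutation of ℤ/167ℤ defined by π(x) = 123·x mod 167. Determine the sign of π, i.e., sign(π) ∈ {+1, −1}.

Trace 20: π^k(20) = [20, 122, 143, 54, 129, 2, 79] for k=0..6.
2 cycles of lengths [166, 1].
2 cycles on 167: each ℓ→(−1)^(ℓ−1), product (−1)^165 = -1.
Via Zolotarev, sign(π_{123}) = (123|167) = -1.

-1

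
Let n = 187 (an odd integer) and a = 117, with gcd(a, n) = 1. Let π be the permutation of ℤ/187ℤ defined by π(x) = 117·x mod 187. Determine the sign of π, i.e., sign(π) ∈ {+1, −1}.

Orbit of 67 under x↦117x: [67, 172, 115, 178, 69, 32, 4]… (length divides ord_187(117)).
Decompose π into cycles: lengths [40, 40, 40, 40, 10, 8, 8, 1] (8 cycles, including the fixed point 0).
n − c = 187 − 8 = 179; sign = (−1)^179 = -1.
Check: (117/187) = -1 by Zolotarev.

-1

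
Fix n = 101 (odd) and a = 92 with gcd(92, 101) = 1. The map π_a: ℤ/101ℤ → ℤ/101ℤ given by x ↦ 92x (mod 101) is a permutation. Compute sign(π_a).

+1

Trace 1: π^k(1) = [1, 92, 81, 79, 97, 36, 80] for k=0..6.
The orbit structure of x ↦ 92x mod 101: 5 orbits of sizes [25, 25, 25, 25, 1].
n − c = 101 − 5 = 96; sign = (−1)^96 = +1.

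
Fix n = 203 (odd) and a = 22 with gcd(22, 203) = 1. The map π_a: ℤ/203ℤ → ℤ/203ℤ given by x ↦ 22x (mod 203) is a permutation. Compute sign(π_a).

+1

Trace 57: π^k(57) = [57, 36, 183, 169, 64, 190, 120] for k=0..6.
The orbit structure of x ↦ 22x mod 203: 21 orbits of sizes [14, 14, 14, 14, 14, 14, 14, 14, 14, 14, 14, 14, 14, 14, 1, 1, 1, 1, 1, 1, 1].
21 cycles on 203: each ℓ→(−1)^(ℓ−1), product (−1)^182 = +1.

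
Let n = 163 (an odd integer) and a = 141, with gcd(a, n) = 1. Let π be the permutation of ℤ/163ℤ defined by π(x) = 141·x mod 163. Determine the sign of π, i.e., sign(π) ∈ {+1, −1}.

Orbit of 141 under x↦141x: [141, 158, 110, 25, 102, 38, 142]… (length divides ord_163(141)).
Cycle lengths of π_141 on ℤ/163ℤ: [54, 54, 54, 1]; 4 cycles in total.
n − c = 163 − 4 = 159; sign = (−1)^159 = -1.

-1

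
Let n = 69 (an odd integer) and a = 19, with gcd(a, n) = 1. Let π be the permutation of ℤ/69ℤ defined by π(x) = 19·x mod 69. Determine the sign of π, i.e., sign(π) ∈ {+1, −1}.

Trace 25: π^k(25) = [25, 61, 55, 10, 52, 22, 4] for k=0..6.
The orbit structure of x ↦ 19x mod 69: 6 orbits of sizes [22, 22, 22, 1, 1, 1].
6 cycles on 69: each ℓ→(−1)^(ℓ−1), product (−1)^63 = -1.

-1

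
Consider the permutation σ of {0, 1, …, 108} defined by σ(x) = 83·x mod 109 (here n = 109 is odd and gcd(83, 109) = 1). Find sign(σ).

+1

Trace 7: π^k(7) = [7, 36, 45, 29, 9, 93, 89] for k=0..6.
The orbit structure of x ↦ 83x mod 109: 3 orbits of sizes [54, 54, 1].
With 3 cycles on 109 points, sign = (−1)^{109−3} = +1.
Zolotarev: (83|109) = +1, matching the cycle-count sign.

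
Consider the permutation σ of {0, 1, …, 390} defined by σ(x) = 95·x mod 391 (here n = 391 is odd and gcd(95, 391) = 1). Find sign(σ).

Trace 36: π^k(36) = [36, 292, 370, 351, 110, 284, 1] for k=0..6.
Cycle type of π: 176×2 + 16 + 11×2 + 1; total 6 cycles.
391 − 6 = 385 transpositions; sign(π) = (−1)^385 = -1.
Via Zolotarev, sign(π_{95}) = (95|391) = -1.

-1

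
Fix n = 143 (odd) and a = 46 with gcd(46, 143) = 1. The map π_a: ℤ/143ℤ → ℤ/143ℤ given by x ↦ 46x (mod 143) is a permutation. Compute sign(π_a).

+1

Trace 24: π^k(24) = [24, 103, 19, 16, 21, 108, 106] for k=0..6.
π_46 has 5 disjoint cycles with lengths [60, 60, 12, 10, 1] on {0,…,142}.
5 cycles on 143: each ℓ→(−1)^(ℓ−1), product (−1)^138 = +1.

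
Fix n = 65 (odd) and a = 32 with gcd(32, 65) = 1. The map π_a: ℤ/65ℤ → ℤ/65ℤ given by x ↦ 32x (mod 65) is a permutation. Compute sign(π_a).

+1

Trace 49: π^k(49) = [49, 8, 61, 2, 64, 33, 16] for k=0..6.
Cycle lengths of π_32 on ℤ/65ℤ: [12, 12, 12, 12, 12, 4, 1]; 7 cycles in total.
n − c = 65 − 7 = 58; sign = (−1)^58 = +1.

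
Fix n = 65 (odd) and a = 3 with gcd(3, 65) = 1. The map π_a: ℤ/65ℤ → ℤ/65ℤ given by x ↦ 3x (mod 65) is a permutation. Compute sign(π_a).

-1

Trace 27: π^k(27) = [27, 16, 48, 14, 42, 61, 53] for k=0..6.
π_3 has 10 disjoint cycles with lengths [12, 12, 12, 12, 4, 3, 3, 3, 3, 1] on {0,…,64}.
65 − 10 = 55 transpositions; sign(π) = (−1)^55 = -1.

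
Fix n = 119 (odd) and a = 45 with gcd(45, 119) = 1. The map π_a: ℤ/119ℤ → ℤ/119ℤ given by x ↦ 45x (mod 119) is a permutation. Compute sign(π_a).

Start at x=36: 36 → 73 → 72 → 27 → 25 → 54 → 50 → … (one orbit).
Decompose π into cycles: lengths [48, 48, 16, 6, 1] (5 cycles, including the fixed point 0).
5 cycles on 119: each ℓ→(−1)^(ℓ−1), product (−1)^114 = +1.
Via Zolotarev, sign(π_{45}) = (45|119) = +1.

+1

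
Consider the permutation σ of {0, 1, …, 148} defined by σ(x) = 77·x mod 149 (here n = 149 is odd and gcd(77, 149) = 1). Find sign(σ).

-1

Trace 145: π^k(145) = [145, 139, 124, 12, 30, 75, 113] for k=0..6.
Cycle lengths of π_77 on ℤ/149ℤ: [148, 1]; 2 cycles in total.
Σ(ℓ_i−1) = 149−2 = 147; sign = (−1)^147 = -1.
(77|149)_J = -1 (Zolotarev's lemma cross-check).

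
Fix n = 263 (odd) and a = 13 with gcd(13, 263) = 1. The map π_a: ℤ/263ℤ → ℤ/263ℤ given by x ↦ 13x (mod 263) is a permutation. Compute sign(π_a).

+1

Trace 108: π^k(108) = [108, 89, 105, 50, 124, 34, 179] for k=0..6.
Cycle type of π: 131×2 + 1; total 3 cycles.
sign(π) = (−1)^{n − #cycles} = (−1)^{263−3} = (−1)^260 = +1.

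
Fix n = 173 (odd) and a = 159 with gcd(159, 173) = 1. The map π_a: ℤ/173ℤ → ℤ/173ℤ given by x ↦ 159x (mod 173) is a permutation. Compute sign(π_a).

Start at x=41: 41 → 118 → 78 → 119 → 64 → 142 → 88 → … (one orbit).
Decompose π into cycles: lengths [86, 86, 1] (3 cycles, including the fixed point 0).
173 − 3 = 170 transpositions; sign(π) = (−1)^170 = +1.
Via Zolotarev, sign(π_{159}) = (159|173) = +1.

+1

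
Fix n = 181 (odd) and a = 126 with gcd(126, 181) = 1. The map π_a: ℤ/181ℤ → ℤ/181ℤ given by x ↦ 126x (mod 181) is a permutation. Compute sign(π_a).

+1

Trace 48: π^k(48) = [48, 75, 38, 82, 15, 80, 125] for k=0..6.
Cycle lengths of π_126 on ℤ/181ℤ: [45, 45, 45, 45, 1]; 5 cycles in total.
n − c = 181 − 5 = 176; sign = (−1)^176 = +1.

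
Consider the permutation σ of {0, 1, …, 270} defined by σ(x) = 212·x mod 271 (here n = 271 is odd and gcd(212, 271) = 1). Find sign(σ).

+1

Start at x=162: 162 → 198 → 242 → 85 → 134 → 224 → 63 → … (one orbit).
Decompose π into cycles: lengths [135, 135, 1] (3 cycles, including the fixed point 0).
Σ(ℓ_i−1) = 271−3 = 268; sign = (−1)^268 = +1.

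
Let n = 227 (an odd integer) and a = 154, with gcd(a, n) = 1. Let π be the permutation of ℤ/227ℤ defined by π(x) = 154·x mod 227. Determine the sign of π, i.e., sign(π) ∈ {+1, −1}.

Start at x=92: 92 → 94 → 175 → 164 → 59 → 6 → 16 → … (one orbit).
2 cycles of lengths [226, 1].
227 − 2 = 225 transpositions; sign(π) = (−1)^225 = -1.
Zolotarev: (154|227) = -1, matching the cycle-count sign.

-1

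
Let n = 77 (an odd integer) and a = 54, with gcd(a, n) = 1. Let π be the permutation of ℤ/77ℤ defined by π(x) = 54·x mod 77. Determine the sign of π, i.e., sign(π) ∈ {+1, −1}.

+1

Trace 76: π^k(76) = [76, 23, 10, 1, 54, 67] for k=0..5.
Cycle lengths of π_54 on ℤ/77ℤ: [6, 6, 6, 6, 6, 6, 6, 6, 6, 6, 6, 2, 2, 2, 2, 2, 1]; 17 cycles in total.
n − c = 77 − 17 = 60; sign = (−1)^60 = +1.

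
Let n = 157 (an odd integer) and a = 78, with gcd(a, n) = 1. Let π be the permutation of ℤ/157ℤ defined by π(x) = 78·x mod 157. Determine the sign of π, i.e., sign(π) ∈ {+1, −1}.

-1

Trace 116: π^k(116) = [116, 99, 29, 64, 125, 16, 149] for k=0..6.
Cycle type of π: 52×3 + 1; total 4 cycles.
sign(π) = (−1)^{n − #cycles} = (−1)^{157−4} = (−1)^153 = -1.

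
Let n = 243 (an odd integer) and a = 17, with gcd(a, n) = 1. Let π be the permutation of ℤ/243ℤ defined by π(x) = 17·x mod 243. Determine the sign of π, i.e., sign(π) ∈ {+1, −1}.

-1

Start at x=190: 190 → 71 → 235 → 107 → 118 → 62 → 82 → … (one orbit).
Cycle type of π: 54×3 + 18×3 + 6×3 + 2×4 + 1; total 14 cycles.
n − c = 243 − 14 = 229; sign = (−1)^229 = -1.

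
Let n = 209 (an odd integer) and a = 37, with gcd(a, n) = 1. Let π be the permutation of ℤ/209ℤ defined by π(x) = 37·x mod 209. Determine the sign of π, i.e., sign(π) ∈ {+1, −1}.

Trace 115: π^k(115) = [115, 75, 58, 56, 191, 170, 20] for k=0..6.
Cycle type of π: 10×18 + 5×2 + 2×9 + 1; total 30 cycles.
n − c = 209 − 30 = 179; sign = (−1)^179 = -1.
Zolotarev: (37|209) = -1, matching the cycle-count sign.

-1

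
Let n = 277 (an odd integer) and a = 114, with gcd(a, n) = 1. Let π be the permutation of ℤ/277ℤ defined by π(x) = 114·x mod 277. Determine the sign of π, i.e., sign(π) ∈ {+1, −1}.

-1

Orbit of 112 under x↦114x: [112, 26, 194, 233, 247, 181, 136]… (length divides ord_277(114)).
2 cycles of lengths [276, 1].
Σ(ℓ_i−1) = 277−2 = 275; sign = (−1)^275 = -1.
Via Zolotarev, sign(π_{114}) = (114|277) = -1.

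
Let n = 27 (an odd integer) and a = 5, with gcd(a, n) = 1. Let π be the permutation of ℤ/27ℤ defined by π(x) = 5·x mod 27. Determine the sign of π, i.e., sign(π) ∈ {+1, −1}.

-1

Trace 25: π^k(25) = [25, 17, 4, 20, 19, 14, 16] for k=0..6.
Cycle lengths of π_5 on ℤ/27ℤ: [18, 6, 2, 1]; 4 cycles in total.
Σ(ℓ_i−1) = 27−4 = 23; sign = (−1)^23 = -1.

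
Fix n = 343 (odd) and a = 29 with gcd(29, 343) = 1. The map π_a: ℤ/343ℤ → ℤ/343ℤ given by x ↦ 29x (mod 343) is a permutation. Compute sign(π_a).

Orbit of 267 under x↦29x: [267, 197, 225, 8, 232, 211, 288]… (length divides ord_343(29)).
Cycle lengths of π_29 on ℤ/343ℤ: [49, 49, 49, 49, 49, 49, 7, 7, 7, 7, 7, 7, 1, 1, 1, 1, 1, 1, 1]; 19 cycles in total.
n − c = 343 − 19 = 324; sign = (−1)^324 = +1.

+1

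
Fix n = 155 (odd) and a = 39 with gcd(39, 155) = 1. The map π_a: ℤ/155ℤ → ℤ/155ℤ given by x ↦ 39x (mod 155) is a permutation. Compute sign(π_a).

+1

Start at x=39: 39 → 126 → 109 → 66 → 94 → 101 → 64 → … (one orbit).
Decompose π into cycles: lengths [10, 10, 10, 10, 10, 10, 10, 10, 10, 10, 10, 10, 5, 5, 5, 5, 5, 5, 2, 2, 1] (21 cycles, including the fixed point 0).
n − c = 155 − 21 = 134; sign = (−1)^134 = +1.
Check: (39/155) = +1 by Zolotarev.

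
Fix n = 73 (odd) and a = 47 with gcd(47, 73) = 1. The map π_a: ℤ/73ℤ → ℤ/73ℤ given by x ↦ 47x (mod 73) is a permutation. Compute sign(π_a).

-1

Start at x=59: 59 → 72 → 26 → 54 → 56 → 4 → 42 → … (one orbit).
Cycle lengths of π_47 on ℤ/73ℤ: [72, 1]; 2 cycles in total.
73 − 2 = 71 transpositions; sign(π) = (−1)^71 = -1.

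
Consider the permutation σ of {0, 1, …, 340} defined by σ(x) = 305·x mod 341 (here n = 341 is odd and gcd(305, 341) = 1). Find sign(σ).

Orbit of 123 under x↦305x: [123, 5, 161, 1, 305, 273, 61]… (length divides ord_341(305)).
π_305 has 17 disjoint cycles with lengths [30, 30, 30, 30, 30, 30, 30, 30, 30, 30, 10, 6, 6, 6, 6, 6, 1] on {0,…,340}.
341 − 17 = 324 transpositions; sign(π) = (−1)^324 = +1.
Zolotarev: (305|341) = +1, matching the cycle-count sign.

+1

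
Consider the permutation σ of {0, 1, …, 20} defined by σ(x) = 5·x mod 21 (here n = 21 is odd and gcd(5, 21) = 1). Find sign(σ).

+1

Orbit of 17 under x↦5x: [17, 1, 5, 4, 20, 16]… (length divides ord_21(5)).
Cycle lengths of π_5 on ℤ/21ℤ: [6, 6, 6, 2, 1]; 5 cycles in total.
Σ(ℓ_i−1) = 21−5 = 16; sign = (−1)^16 = +1.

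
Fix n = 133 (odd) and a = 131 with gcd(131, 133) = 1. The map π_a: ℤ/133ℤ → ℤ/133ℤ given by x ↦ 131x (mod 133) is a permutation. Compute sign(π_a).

-1

Trace 1: π^k(1) = [1, 131, 4, 125, 16, 101, 64] for k=0..6.
π_131 has 10 disjoint cycles with lengths [18, 18, 18, 18, 18, 18, 9, 9, 6, 1] on {0,…,132}.
133 − 10 = 123 transpositions; sign(π) = (−1)^123 = -1.
Check: (131/133) = -1 by Zolotarev.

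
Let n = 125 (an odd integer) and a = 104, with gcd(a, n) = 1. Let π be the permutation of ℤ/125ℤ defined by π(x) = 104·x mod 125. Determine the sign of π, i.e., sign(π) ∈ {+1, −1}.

Trace 34: π^k(34) = [34, 36, 119, 1, 104, 66, 114] for k=0..6.
Decompose π into cycles: lengths [50, 50, 10, 10, 2, 2, 1] (7 cycles, including the fixed point 0).
With 7 cycles on 125 points, sign = (−1)^{125−7} = +1.

+1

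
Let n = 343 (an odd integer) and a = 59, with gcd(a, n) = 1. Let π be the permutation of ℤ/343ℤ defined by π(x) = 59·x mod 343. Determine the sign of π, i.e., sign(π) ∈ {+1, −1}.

-1

Start at x=269: 269 → 93 → 342 → 284 → 292 → 78 → 143 → … (one orbit).
The orbit structure of x ↦ 59x mod 343: 4 orbits of sizes [294, 42, 6, 1].
sign(π) = (−1)^{n − #cycles} = (−1)^{343−4} = (−1)^339 = -1.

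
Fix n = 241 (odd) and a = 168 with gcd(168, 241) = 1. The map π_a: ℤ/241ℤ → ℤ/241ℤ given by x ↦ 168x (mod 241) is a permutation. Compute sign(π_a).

-1

Orbit of 1 under x↦168x: [1, 168, 27, 198, 6, 44, 162]… (length divides ord_241(168)).
Cycle lengths of π_168 on ℤ/241ℤ: [80, 80, 80, 1]; 4 cycles in total.
With 4 cycles on 241 points, sign = (−1)^{241−4} = -1.
Zolotarev: (168|241) = -1, matching the cycle-count sign.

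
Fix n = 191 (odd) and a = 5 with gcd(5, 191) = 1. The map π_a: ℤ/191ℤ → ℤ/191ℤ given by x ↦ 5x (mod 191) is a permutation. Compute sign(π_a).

+1

Start at x=121: 121 → 32 → 160 → 36 → 180 → 136 → 107 → … (one orbit).
11 cycles of lengths [19, 19, 19, 19, 19, 19, 19, 19, 19, 19, 1].
n − c = 191 − 11 = 180; sign = (−1)^180 = +1.
The Jacobi symbol (5|191) = +1 (Zolotarev) agrees.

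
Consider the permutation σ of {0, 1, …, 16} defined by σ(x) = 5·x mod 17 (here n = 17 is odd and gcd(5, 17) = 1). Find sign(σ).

Start at x=7: 7 → 1 → 5 → 8 → 6 → 13 → 14 → … (one orbit).
The orbit structure of x ↦ 5x mod 17: 2 orbits of sizes [16, 1].
2 cycles on 17: each ℓ→(−1)^(ℓ−1), product (−1)^15 = -1.
Check: (5/17) = -1 by Zolotarev.

-1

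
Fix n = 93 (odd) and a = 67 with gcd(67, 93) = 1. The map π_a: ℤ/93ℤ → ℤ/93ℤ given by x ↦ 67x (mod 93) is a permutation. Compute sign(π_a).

Start at x=1: 1 → 67 → 25 → 1 (one orbit).
33 cycles of lengths [3, 3, 3, 3, 3, 3, 3, 3, 3, 3, 3, 3, 3, 3, 3, 3, 3, 3, 3, 3, 3, 3, 3, 3, 3, 3, 3, 3, 3, 3, 1, 1, 1].
93 − 33 = 60 transpositions; sign(π) = (−1)^60 = +1.
The Jacobi symbol (67|93) = +1 (Zolotarev) agrees.

+1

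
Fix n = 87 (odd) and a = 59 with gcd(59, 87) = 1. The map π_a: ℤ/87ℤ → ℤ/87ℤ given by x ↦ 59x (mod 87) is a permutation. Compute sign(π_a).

-1

Orbit of 1 under x↦59x: [1, 59]… (length divides ord_87(59)).
Decompose π into cycles: lengths [2, 2, 2, 2, 2, 2, 2, 2, 2, 2, 2, 2, 2, 2, 2, 2, 2, 2, 2, 2, 2, 2, 2, 2, 2, 2, 2, 2, 2, 1, 1, 1, 1, 1, 1, 1, 1, 1, 1, 1, 1, 1, 1, 1, 1, 1, 1, 1, 1, 1, 1, 1, 1, 1, 1, 1, 1, 1] (58 cycles, including the fixed point 0).
n − c = 87 − 58 = 29; sign = (−1)^29 = -1.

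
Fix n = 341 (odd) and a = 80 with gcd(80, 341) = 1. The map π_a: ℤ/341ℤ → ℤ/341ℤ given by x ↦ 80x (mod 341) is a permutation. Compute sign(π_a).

+1

Start at x=9: 9 → 38 → 312 → 67 → 245 → 163 → 82 → … (one orbit).
π_80 has 25 disjoint cycles with lengths [15, 15, 15, 15, 15, 15, 15, 15, 15, 15, 15, 15, 15, 15, 15, 15, 15, 15, 15, 15, 15, 15, 5, 5, 1] on {0,…,340}.
sign(π) = (−1)^{n − #cycles} = (−1)^{341−25} = (−1)^316 = +1.
The Jacobi symbol (80|341) = +1 (Zolotarev) agrees.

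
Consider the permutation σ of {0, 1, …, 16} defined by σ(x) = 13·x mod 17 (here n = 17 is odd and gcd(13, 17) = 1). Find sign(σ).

Start at x=1: 1 → 13 → 16 → 4 → 1 (one orbit).
Decompose π into cycles: lengths [4, 4, 4, 4, 1] (5 cycles, including the fixed point 0).
With 5 cycles on 17 points, sign = (−1)^{17−5} = +1.

+1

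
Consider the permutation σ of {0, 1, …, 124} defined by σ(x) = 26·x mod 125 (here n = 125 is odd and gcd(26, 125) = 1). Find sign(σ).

Orbit of 51 under x↦26x: [51, 76, 101, 1, 26]… (length divides ord_125(26)).
Decompose π into cycles: lengths [5, 5, 5, 5, 5, 5, 5, 5, 5, 5, 5, 5, 5, 5, 5, 5, 5, 5, 5, 5, 1, 1, 1, 1, 1, 1, 1, 1, 1, 1, 1, 1, 1, 1, 1, 1, 1, 1, 1, 1, 1, 1, 1, 1, 1] (45 cycles, including the fixed point 0).
sign(π) = (−1)^{n − #cycles} = (−1)^{125−45} = (−1)^80 = +1.
The Jacobi symbol (26|125) = +1 (Zolotarev) agrees.

+1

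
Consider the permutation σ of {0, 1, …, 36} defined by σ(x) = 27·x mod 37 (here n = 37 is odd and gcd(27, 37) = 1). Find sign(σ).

Orbit of 1 under x↦27x: [1, 27, 26, 36, 10, 11]… (length divides ord_37(27)).
Decompose π into cycles: lengths [6, 6, 6, 6, 6, 6, 1] (7 cycles, including the fixed point 0).
Σ(ℓ_i−1) = 37−7 = 30; sign = (−1)^30 = +1.
The Jacobi symbol (27|37) = +1 (Zolotarev) agrees.

+1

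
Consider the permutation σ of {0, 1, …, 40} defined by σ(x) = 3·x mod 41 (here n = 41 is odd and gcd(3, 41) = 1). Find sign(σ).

-1

Start at x=32: 32 → 14 → 1 → 3 → 9 → 27 → 40 → … (one orbit).
Cycle lengths of π_3 on ℤ/41ℤ: [8, 8, 8, 8, 8, 1]; 6 cycles in total.
Σ(ℓ_i−1) = 41−6 = 35; sign = (−1)^35 = -1.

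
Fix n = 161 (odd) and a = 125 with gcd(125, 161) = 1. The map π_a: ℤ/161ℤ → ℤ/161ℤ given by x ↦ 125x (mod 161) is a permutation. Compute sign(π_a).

Trace 1: π^k(1) = [1, 125, 8, 34, 64, 111, 29] for k=0..6.
11 cycles of lengths [22, 22, 22, 22, 22, 22, 22, 2, 2, 2, 1].
n − c = 161 − 11 = 150; sign = (−1)^150 = +1.
Via Zolotarev, sign(π_{125}) = (125|161) = +1.

+1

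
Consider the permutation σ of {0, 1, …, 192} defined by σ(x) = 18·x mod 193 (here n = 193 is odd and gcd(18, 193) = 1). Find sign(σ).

+1

Start at x=157: 157 → 124 → 109 → 32 → 190 → 139 → 186 → … (one orbit).
Cycle lengths of π_18 on ℤ/193ℤ: [96, 96, 1]; 3 cycles in total.
193 − 3 = 190 transpositions; sign(π) = (−1)^190 = +1.
(18|193)_J = +1 (Zolotarev's lemma cross-check).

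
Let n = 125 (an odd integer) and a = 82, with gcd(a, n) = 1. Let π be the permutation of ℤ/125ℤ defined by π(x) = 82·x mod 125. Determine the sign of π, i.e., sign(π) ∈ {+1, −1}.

Start at x=124: 124 → 43 → 26 → 7 → 74 → 68 → 76 → … (one orbit).
The orbit structure of x ↦ 82x mod 125: 12 orbits of sizes [20, 20, 20, 20, 20, 4, 4, 4, 4, 4, 4, 1].
12 cycles on 125: each ℓ→(−1)^(ℓ−1), product (−1)^113 = -1.
Check: (82/125) = -1 by Zolotarev.

-1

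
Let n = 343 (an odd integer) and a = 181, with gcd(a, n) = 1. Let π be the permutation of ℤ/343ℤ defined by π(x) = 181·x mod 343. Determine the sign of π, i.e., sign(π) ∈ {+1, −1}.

Trace 125: π^k(125) = [125, 330, 48, 113, 216, 337, 286] for k=0..6.
π_181 has 10 disjoint cycles with lengths [98, 98, 98, 14, 14, 14, 2, 2, 2, 1] on {0,…,342}.
sign(π) = (−1)^{n − #cycles} = (−1)^{343−10} = (−1)^333 = -1.

-1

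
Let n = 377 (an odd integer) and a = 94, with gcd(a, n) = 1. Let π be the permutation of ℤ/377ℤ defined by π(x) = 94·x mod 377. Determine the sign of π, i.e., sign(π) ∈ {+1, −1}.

Start at x=326: 326 → 107 → 256 → 313 → 16 → 373 → 1 → … (one orbit).
Decompose π into cycles: lengths [21, 21, 21, 21, 21, 21, 21, 21, 21, 21, 21, 21, 21, 21, 21, 21, 7, 7, 7, 7, 3, 3, 3, 3, 1] (25 cycles, including the fixed point 0).
Σ(ℓ_i−1) = 377−25 = 352; sign = (−1)^352 = +1.
Check: (94/377) = +1 by Zolotarev.

+1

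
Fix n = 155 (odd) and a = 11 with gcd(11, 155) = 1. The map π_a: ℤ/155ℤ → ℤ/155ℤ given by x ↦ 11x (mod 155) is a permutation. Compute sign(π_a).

-1

Start at x=41: 41 → 141 → 1 → 11 → 121 → 91 → 71 → … (one orbit).
The orbit structure of x ↦ 11x mod 155: 10 orbits of sizes [30, 30, 30, 30, 30, 1, 1, 1, 1, 1].
With 10 cycles on 155 points, sign = (−1)^{155−10} = -1.
Zolotarev: (11|155) = -1, matching the cycle-count sign.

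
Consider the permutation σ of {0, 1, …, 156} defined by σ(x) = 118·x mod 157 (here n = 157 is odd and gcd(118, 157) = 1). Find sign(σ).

+1

Trace 82: π^k(82) = [82, 99, 64, 16, 4, 1, 118] for k=0..6.
7 cycles of lengths [26, 26, 26, 26, 26, 26, 1].
157 − 7 = 150 transpositions; sign(π) = (−1)^150 = +1.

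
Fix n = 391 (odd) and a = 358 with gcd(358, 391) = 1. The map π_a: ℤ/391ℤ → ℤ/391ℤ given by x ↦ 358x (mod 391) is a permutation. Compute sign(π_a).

Trace 324: π^k(324) = [324, 256, 154, 1, 358, 307, 35] for k=0..6.
π_358 has 51 disjoint cycles with lengths [11, 11, 11, 11, 11, 11, 11, 11, 11, 11, 11, 11, 11, 11, 11, 11, 11, 11, 11, 11, 11, 11, 11, 11, 11, 11, 11, 11, 11, 11, 11, 11, 11, 11, 1, 1, 1, 1, 1, 1, 1, 1, 1, 1, 1, 1, 1, 1, 1, 1, 1] on {0,…,390}.
Σ(ℓ_i−1) = 391−51 = 340; sign = (−1)^340 = +1.
(358|391)_J = +1 (Zolotarev's lemma cross-check).

+1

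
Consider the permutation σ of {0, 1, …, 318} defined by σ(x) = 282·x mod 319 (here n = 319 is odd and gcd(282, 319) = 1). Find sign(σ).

Orbit of 169 under x↦282x: [169, 127, 86, 8, 23, 106, 225]… (length divides ord_319(282)).
π_282 has 5 disjoint cycles with lengths [140, 140, 28, 10, 1] on {0,…,318}.
sign(π) = (−1)^{n − #cycles} = (−1)^{319−5} = (−1)^314 = +1.

+1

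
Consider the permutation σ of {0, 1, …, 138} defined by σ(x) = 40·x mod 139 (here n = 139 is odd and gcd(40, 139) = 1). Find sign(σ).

Orbit of 74 under x↦40x: [74, 41, 111, 131, 97, 127, 76]… (length divides ord_139(40)).
Cycle type of π: 138 + 1; total 2 cycles.
139 − 2 = 137 transpositions; sign(π) = (−1)^137 = -1.

-1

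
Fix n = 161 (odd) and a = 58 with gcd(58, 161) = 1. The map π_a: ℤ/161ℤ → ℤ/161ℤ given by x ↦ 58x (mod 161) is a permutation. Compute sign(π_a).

+1

Trace 142: π^k(142) = [142, 25, 1, 58, 144, 141, 128] for k=0..6.
π_58 has 9 disjoint cycles with lengths [33, 33, 33, 33, 11, 11, 3, 3, 1] on {0,…,160}.
n − c = 161 − 9 = 152; sign = (−1)^152 = +1.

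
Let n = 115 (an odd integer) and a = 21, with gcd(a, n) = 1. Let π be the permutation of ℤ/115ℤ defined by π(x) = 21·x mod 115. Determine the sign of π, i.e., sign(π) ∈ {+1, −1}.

-1

Trace 66: π^k(66) = [66, 6, 11, 1, 21, 96, 61] for k=0..6.
Cycle lengths of π_21 on ℤ/115ℤ: [22, 22, 22, 22, 22, 1, 1, 1, 1, 1]; 10 cycles in total.
115 − 10 = 105 transpositions; sign(π) = (−1)^105 = -1.
(21|115)_J = -1 (Zolotarev's lemma cross-check).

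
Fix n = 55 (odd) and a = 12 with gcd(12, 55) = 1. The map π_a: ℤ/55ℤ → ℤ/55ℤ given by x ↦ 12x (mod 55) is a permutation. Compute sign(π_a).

-1

Trace 34: π^k(34) = [34, 23, 1, 12] for k=0..3.
π_12 has 22 disjoint cycles with lengths [4, 4, 4, 4, 4, 4, 4, 4, 4, 4, 4, 1, 1, 1, 1, 1, 1, 1, 1, 1, 1, 1] on {0,…,54}.
22 cycles on 55: each ℓ→(−1)^(ℓ−1), product (−1)^33 = -1.
Via Zolotarev, sign(π_{12}) = (12|55) = -1.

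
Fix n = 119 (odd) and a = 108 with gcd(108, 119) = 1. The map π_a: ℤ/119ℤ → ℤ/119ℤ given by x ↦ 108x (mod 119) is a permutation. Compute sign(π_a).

+1

Trace 18: π^k(18) = [18, 40, 36, 80, 72, 41, 25] for k=0..6.
π_108 has 5 disjoint cycles with lengths [48, 48, 16, 6, 1] on {0,…,118}.
sign(π) = (−1)^{n − #cycles} = (−1)^{119−5} = (−1)^114 = +1.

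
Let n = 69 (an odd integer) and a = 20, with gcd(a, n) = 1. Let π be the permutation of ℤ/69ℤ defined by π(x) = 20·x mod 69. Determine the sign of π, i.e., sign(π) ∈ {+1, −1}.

+1

Trace 1: π^k(1) = [1, 20, 55, 65, 58, 56, 16] for k=0..6.
Decompose π into cycles: lengths [22, 22, 22, 2, 1] (5 cycles, including the fixed point 0).
n − c = 69 − 5 = 64; sign = (−1)^64 = +1.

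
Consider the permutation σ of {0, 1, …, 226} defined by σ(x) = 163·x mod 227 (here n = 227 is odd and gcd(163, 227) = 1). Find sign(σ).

-1

Orbit of 37 under x↦163x: [37, 129, 143, 155, 68, 188, 226]… (length divides ord_227(163)).
Cycle type of π: 226 + 1; total 2 cycles.
227 − 2 = 225 transpositions; sign(π) = (−1)^225 = -1.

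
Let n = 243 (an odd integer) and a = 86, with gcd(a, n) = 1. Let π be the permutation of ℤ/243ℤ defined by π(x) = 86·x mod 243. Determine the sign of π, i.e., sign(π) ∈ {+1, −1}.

Trace 215: π^k(215) = [215, 22, 191, 145, 77, 61, 143] for k=0..6.
6 cycles of lengths [162, 54, 18, 6, 2, 1].
sign(π) = (−1)^{n − #cycles} = (−1)^{243−6} = (−1)^237 = -1.
Check: (86/243) = -1 by Zolotarev.

-1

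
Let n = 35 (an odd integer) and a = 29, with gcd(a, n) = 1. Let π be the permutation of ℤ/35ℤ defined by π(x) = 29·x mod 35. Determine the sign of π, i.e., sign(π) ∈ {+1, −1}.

+1

Trace 1: π^k(1) = [1, 29] for k=0..1.
The orbit structure of x ↦ 29x mod 35: 21 orbits of sizes [2, 2, 2, 2, 2, 2, 2, 2, 2, 2, 2, 2, 2, 2, 1, 1, 1, 1, 1, 1, 1].
sign(π) = (−1)^{n − #cycles} = (−1)^{35−21} = (−1)^14 = +1.
The Jacobi symbol (29|35) = +1 (Zolotarev) agrees.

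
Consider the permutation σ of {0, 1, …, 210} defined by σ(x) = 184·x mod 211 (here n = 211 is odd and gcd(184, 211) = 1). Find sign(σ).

Trace 76: π^k(76) = [76, 58, 122, 82, 107, 65, 144] for k=0..6.
The orbit structure of x ↦ 184x mod 211: 7 orbits of sizes [35, 35, 35, 35, 35, 35, 1].
sign(π) = (−1)^{n − #cycles} = (−1)^{211−7} = (−1)^204 = +1.

+1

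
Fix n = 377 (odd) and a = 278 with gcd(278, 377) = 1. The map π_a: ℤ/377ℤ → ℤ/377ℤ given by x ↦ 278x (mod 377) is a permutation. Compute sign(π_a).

Trace 278: π^k(278) = [278, 376, 99, 1] for k=0..3.
Cycle type of π: 4×94 + 1; total 95 cycles.
377 − 95 = 282 transpositions; sign(π) = (−1)^282 = +1.
Zolotarev: (278|377) = +1, matching the cycle-count sign.

+1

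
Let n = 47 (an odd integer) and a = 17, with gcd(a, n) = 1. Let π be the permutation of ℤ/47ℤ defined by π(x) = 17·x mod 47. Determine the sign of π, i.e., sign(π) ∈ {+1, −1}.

+1

Start at x=37: 37 → 18 → 24 → 32 → 27 → 36 → 1 → … (one orbit).
3 cycles of lengths [23, 23, 1].
sign(π) = (−1)^{n − #cycles} = (−1)^{47−3} = (−1)^44 = +1.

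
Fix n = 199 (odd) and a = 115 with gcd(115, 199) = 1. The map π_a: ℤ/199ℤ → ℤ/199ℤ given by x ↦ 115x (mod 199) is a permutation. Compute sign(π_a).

+1

Trace 9: π^k(9) = [9, 40, 23, 58, 103, 104, 20] for k=0..6.
3 cycles of lengths [99, 99, 1].
Σ(ℓ_i−1) = 199−3 = 196; sign = (−1)^196 = +1.
(115|199)_J = +1 (Zolotarev's lemma cross-check).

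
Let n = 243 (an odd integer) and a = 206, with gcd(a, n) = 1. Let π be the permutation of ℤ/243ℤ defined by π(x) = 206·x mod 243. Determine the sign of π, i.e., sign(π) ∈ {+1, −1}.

-1

Start at x=64: 64 → 62 → 136 → 71 → 46 → 242 → 37 → … (one orbit).
π_206 has 14 disjoint cycles with lengths [54, 54, 54, 18, 18, 18, 6, 6, 6, 2, 2, 2, 2, 1] on {0,…,242}.
14 cycles on 243: each ℓ→(−1)^(ℓ−1), product (−1)^229 = -1.
The Jacobi symbol (206|243) = -1 (Zolotarev) agrees.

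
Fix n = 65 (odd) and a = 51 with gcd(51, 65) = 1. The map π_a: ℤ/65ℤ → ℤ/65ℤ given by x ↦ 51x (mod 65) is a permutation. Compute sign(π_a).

+1

Orbit of 51 under x↦51x: [51, 1]… (length divides ord_65(51)).
π_51 has 35 disjoint cycles with lengths [2, 2, 2, 2, 2, 2, 2, 2, 2, 2, 2, 2, 2, 2, 2, 2, 2, 2, 2, 2, 2, 2, 2, 2, 2, 2, 2, 2, 2, 2, 1, 1, 1, 1, 1] on {0,…,64}.
65 − 35 = 30 transpositions; sign(π) = (−1)^30 = +1.
The Jacobi symbol (51|65) = +1 (Zolotarev) agrees.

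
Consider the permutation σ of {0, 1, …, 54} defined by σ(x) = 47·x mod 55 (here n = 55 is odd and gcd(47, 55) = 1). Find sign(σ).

-1

Start at x=36: 36 → 42 → 49 → 48 → 1 → 47 → 9 → … (one orbit).
Cycle lengths of π_47 on ℤ/55ℤ: [20, 20, 5, 5, 4, 1]; 6 cycles in total.
6 cycles on 55: each ℓ→(−1)^(ℓ−1), product (−1)^49 = -1.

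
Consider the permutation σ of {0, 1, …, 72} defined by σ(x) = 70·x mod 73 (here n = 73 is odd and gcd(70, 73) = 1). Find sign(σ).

Orbit of 72 under x↦70x: [72, 3, 64, 27, 65, 24, 1]… (length divides ord_73(70)).
Cycle type of π: 12×6 + 1; total 7 cycles.
n − c = 73 − 7 = 66; sign = (−1)^66 = +1.

+1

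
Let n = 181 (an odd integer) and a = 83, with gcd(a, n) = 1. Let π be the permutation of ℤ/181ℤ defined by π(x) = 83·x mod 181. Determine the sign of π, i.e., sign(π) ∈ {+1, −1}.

-1

Start at x=78: 78 → 139 → 134 → 81 → 26 → 167 → 105 → … (one orbit).
Cycle type of π: 180 + 1; total 2 cycles.
181 − 2 = 179 transpositions; sign(π) = (−1)^179 = -1.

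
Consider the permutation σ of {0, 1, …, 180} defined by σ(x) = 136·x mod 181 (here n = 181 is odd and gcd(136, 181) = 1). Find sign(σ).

+1

Orbit of 62 under x↦136x: [62, 106, 117, 165, 177, 180, 45]… (length divides ord_181(136)).
The orbit structure of x ↦ 136x mod 181: 3 orbits of sizes [90, 90, 1].
With 3 cycles on 181 points, sign = (−1)^{181−3} = +1.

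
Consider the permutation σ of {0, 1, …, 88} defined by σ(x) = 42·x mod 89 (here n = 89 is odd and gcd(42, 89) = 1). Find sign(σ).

Trace 81: π^k(81) = [81, 20, 39, 36, 88, 47, 16] for k=0..6.
The orbit structure of x ↦ 42x mod 89: 3 orbits of sizes [44, 44, 1].
With 3 cycles on 89 points, sign = (−1)^{89−3} = +1.
(42|89)_J = +1 (Zolotarev's lemma cross-check).

+1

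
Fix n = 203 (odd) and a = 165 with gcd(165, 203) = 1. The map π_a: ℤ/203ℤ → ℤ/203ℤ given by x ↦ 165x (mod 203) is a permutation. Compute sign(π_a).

+1

Orbit of 197 under x↦165x: [197, 25, 65, 169, 74, 30, 78]… (length divides ord_203(165)).
Cycle lengths of π_165 on ℤ/203ℤ: [21, 21, 21, 21, 21, 21, 21, 21, 7, 7, 7, 7, 3, 3, 1]; 15 cycles in total.
203 − 15 = 188 transpositions; sign(π) = (−1)^188 = +1.
Check: (165/203) = +1 by Zolotarev.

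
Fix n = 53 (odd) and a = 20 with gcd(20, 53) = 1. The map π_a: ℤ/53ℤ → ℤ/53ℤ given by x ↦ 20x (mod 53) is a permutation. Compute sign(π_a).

Orbit of 11 under x↦20x: [11, 8, 1, 20, 29, 50, 46]… (length divides ord_53(20)).
2 cycles of lengths [52, 1].
Σ(ℓ_i−1) = 53−2 = 51; sign = (−1)^51 = -1.

-1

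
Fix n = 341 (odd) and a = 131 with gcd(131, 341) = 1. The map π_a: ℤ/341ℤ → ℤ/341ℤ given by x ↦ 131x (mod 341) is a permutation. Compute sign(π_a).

-1

Start at x=131: 131 → 111 → 219 → 45 → 98 → 221 → 307 → … (one orbit).
Decompose π into cycles: lengths [30, 30, 30, 30, 30, 30, 30, 30, 30, 30, 15, 15, 2, 2, 2, 2, 2, 1] (18 cycles, including the fixed point 0).
With 18 cycles on 341 points, sign = (−1)^{341−18} = -1.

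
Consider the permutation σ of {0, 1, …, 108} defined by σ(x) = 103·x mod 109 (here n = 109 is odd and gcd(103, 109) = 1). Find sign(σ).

Start at x=18: 18 → 1 → 103 → 36 → 2 → 97 → 72 → … (one orbit).
Cycle lengths of π_103 on ℤ/109ℤ: [108, 1]; 2 cycles in total.
sign(π) = (−1)^{n − #cycles} = (−1)^{109−2} = (−1)^107 = -1.
The Jacobi symbol (103|109) = -1 (Zolotarev) agrees.

-1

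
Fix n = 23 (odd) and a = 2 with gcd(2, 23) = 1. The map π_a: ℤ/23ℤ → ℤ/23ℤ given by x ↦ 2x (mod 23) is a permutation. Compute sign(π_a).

+1

Trace 9: π^k(9) = [9, 18, 13, 3, 6, 12, 1] for k=0..6.
Decompose π into cycles: lengths [11, 11, 1] (3 cycles, including the fixed point 0).
n − c = 23 − 3 = 20; sign = (−1)^20 = +1.
Via Zolotarev, sign(π_{2}) = (2|23) = +1.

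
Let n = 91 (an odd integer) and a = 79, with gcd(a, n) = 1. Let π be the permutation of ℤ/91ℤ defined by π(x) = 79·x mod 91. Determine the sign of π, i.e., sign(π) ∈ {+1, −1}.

Orbit of 53 under x↦79x: [53, 1, 79]… (length divides ord_91(79)).
Decompose π into cycles: lengths [3, 3, 3, 3, 3, 3, 3, 3, 3, 3, 3, 3, 3, 3, 3, 3, 3, 3, 3, 3, 3, 3, 3, 3, 3, 3, 1, 1, 1, 1, 1, 1, 1, 1, 1, 1, 1, 1, 1] (39 cycles, including the fixed point 0).
With 39 cycles on 91 points, sign = (−1)^{91−39} = +1.
Zolotarev: (79|91) = +1, matching the cycle-count sign.

+1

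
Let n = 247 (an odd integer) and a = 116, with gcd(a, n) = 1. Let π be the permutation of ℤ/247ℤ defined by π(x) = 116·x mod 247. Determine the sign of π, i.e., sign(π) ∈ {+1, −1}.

Trace 92: π^k(92) = [92, 51, 235, 90, 66, 246, 131] for k=0..6.
π_116 has 20 disjoint cycles with lengths [18, 18, 18, 18, 18, 18, 18, 18, 18, 18, 18, 18, 18, 2, 2, 2, 2, 2, 2, 1] on {0,…,246}.
sign(π) = (−1)^{n − #cycles} = (−1)^{247−20} = (−1)^227 = -1.
The Jacobi symbol (116|247) = -1 (Zolotarev) agrees.

-1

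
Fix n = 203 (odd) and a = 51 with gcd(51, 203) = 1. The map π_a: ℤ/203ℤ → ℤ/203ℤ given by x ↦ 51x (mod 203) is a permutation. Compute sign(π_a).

Trace 179: π^k(179) = [179, 197, 100, 25, 57, 65, 67] for k=0..6.
π_51 has 9 disjoint cycles with lengths [42, 42, 42, 42, 14, 14, 3, 3, 1] on {0,…,202}.
n − c = 203 − 9 = 194; sign = (−1)^194 = +1.
The Jacobi symbol (51|203) = +1 (Zolotarev) agrees.

+1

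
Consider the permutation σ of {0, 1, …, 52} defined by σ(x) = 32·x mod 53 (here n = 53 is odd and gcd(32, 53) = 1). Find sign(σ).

Trace 34: π^k(34) = [34, 28, 48, 52, 21, 36, 39] for k=0..6.
2 cycles of lengths [52, 1].
2 cycles on 53: each ℓ→(−1)^(ℓ−1), product (−1)^51 = -1.
The Jacobi symbol (32|53) = -1 (Zolotarev) agrees.

-1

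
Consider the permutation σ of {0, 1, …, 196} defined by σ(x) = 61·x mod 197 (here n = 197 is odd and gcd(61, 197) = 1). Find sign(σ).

Start at x=1: 1 → 61 → 175 → 37 → 90 → 171 → 187 → … (one orbit).
Decompose π into cycles: lengths [49, 49, 49, 49, 1] (5 cycles, including the fixed point 0).
n − c = 197 − 5 = 192; sign = (−1)^192 = +1.
The Jacobi symbol (61|197) = +1 (Zolotarev) agrees.

+1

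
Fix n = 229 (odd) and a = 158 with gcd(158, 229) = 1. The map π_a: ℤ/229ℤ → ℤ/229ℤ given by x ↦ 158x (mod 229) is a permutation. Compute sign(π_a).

Start at x=60: 60 → 91 → 180 → 44 → 82 → 132 → 17 → … (one orbit).
5 cycles of lengths [57, 57, 57, 57, 1].
With 5 cycles on 229 points, sign = (−1)^{229−5} = +1.

+1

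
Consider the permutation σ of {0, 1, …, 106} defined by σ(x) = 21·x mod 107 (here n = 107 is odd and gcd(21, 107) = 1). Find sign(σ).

Start at x=26: 26 → 11 → 17 → 36 → 7 → 40 → 91 → … (one orbit).
Cycle lengths of π_21 on ℤ/107ℤ: [106, 1]; 2 cycles in total.
With 2 cycles on 107 points, sign = (−1)^{107−2} = -1.
(21|107)_J = -1 (Zolotarev's lemma cross-check).

-1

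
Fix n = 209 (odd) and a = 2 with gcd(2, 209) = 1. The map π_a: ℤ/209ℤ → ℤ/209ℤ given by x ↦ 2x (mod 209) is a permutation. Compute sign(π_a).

+1

Trace 111: π^k(111) = [111, 13, 26, 52, 104, 208, 207] for k=0..6.
The orbit structure of x ↦ 2x mod 209: 5 orbits of sizes [90, 90, 18, 10, 1].
209 − 5 = 204 transpositions; sign(π) = (−1)^204 = +1.
Zolotarev: (2|209) = +1, matching the cycle-count sign.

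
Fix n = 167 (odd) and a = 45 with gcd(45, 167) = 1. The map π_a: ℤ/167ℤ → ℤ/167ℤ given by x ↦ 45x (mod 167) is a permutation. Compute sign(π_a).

Start at x=81: 81 → 138 → 31 → 59 → 150 → 70 → 144 → … (one orbit).
π_45 has 2 disjoint cycles with lengths [166, 1] on {0,…,166}.
167 − 2 = 165 transpositions; sign(π) = (−1)^165 = -1.
Via Zolotarev, sign(π_{45}) = (45|167) = -1.

-1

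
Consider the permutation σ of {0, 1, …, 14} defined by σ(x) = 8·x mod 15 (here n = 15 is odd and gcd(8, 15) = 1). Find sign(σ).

+1

Start at x=4: 4 → 2 → 1 → 8 → 4 (one orbit).
Cycle lengths of π_8 on ℤ/15ℤ: [4, 4, 4, 2, 1]; 5 cycles in total.
Σ(ℓ_i−1) = 15−5 = 10; sign = (−1)^10 = +1.
(8|15)_J = +1 (Zolotarev's lemma cross-check).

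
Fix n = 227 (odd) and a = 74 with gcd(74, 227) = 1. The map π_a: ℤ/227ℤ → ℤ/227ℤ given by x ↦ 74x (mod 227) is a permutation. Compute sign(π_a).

+1

Start at x=116: 116 → 185 → 70 → 186 → 144 → 214 → 173 → … (one orbit).
Cycle type of π: 113×2 + 1; total 3 cycles.
n − c = 227 − 3 = 224; sign = (−1)^224 = +1.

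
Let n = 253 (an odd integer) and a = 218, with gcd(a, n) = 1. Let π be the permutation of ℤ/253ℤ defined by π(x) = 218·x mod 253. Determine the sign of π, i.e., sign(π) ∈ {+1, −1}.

-1

Start at x=34: 34 → 75 → 158 → 36 → 5 → 78 → 53 → … (one orbit).
π_218 has 6 disjoint cycles with lengths [110, 110, 22, 5, 5, 1] on {0,…,252}.
sign(π) = (−1)^{n − #cycles} = (−1)^{253−6} = (−1)^247 = -1.
The Jacobi symbol (218|253) = -1 (Zolotarev) agrees.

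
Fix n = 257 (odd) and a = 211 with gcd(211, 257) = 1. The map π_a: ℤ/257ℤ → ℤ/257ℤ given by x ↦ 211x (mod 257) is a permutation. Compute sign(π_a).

Orbit of 176 under x↦211x: [176, 128, 23, 227, 95, 256, 46]… (length divides ord_257(211)).
Decompose π into cycles: lengths [64, 64, 64, 64, 1] (5 cycles, including the fixed point 0).
With 5 cycles on 257 points, sign = (−1)^{257−5} = +1.

+1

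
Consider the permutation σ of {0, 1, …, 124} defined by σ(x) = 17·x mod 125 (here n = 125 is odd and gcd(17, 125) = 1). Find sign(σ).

Start at x=106: 106 → 52 → 9 → 28 → 101 → 92 → 64 → … (one orbit).
Decompose π into cycles: lengths [100, 20, 4, 1] (4 cycles, including the fixed point 0).
n − c = 125 − 4 = 121; sign = (−1)^121 = -1.
Check: (17/125) = -1 by Zolotarev.

-1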